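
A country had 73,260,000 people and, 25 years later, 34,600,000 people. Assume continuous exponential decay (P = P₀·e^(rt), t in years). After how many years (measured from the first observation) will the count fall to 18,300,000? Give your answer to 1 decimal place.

t ≈ 46.2 years

r = ln(34600000/73260000) / 25 ≈ -0.030006 per year
t = ln(18300000/73260000) / r = -1.38711 / -0.030006 ≈ 46.227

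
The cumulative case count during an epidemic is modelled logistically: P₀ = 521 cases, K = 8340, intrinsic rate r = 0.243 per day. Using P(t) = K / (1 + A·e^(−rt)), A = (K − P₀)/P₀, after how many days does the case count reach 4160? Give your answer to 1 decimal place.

A = (8340 − 521)/521 = 15.00768
4160 = 8340/(1 + 15.00768·e^(−0.243t)) → 1 + 15.00768·e^(−0.243t) = 2.00481
e^(−0.243t) = 0.066953 → t = ln(14.93587)/0.243 = 2.70377/0.243

t ≈ 11.1 days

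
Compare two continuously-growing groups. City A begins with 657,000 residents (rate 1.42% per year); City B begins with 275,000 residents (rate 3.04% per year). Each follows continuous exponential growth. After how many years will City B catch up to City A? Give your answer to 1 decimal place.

657000·e^(0.0142t) = 275000·e^(0.0304t)
657000/275000 = e^((0.0304 − 0.0142)t) → ln(2.38909) = 0.0162·t
t = 0.87091 / 0.0162

t ≈ 53.8 years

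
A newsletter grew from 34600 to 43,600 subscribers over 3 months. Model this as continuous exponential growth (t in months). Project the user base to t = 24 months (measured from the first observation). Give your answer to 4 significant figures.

r = ln(43600/34600) / 3 ≈ 0.077068 per month
P(24) = 34600 · e^(0.077068·24) = 34600 · 6.35745 ≈ 219967.86

≈ 220,000 subscribers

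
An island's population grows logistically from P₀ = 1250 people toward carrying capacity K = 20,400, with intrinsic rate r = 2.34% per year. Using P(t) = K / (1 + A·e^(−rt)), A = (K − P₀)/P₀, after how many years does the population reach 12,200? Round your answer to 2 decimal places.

t ≈ 133.61 years

A = (20400 − 1250)/1250 = 15.32
12200 = 20400/(1 + 15.32·e^(−0.0234t)) → 1 + 15.32·e^(−0.0234t) = 1.67213
e^(−0.0234t) = 0.043873 → t = ln(22.79317)/0.0234 = 3.12646/0.0234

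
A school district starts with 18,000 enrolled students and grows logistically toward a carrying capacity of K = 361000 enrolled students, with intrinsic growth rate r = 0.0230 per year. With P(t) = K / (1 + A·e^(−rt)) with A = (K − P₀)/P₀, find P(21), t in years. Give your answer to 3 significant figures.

A = (361000 − 18000)/18000 = 19.05556
P(21) = 361000 / (1 + 19.05556·e^(−0.023·21)) = 361000 / (1 + 19.05556·0.61693)
= 361000 / 12.75594 ≈ 28300.54

≈ 28,300 enrolled students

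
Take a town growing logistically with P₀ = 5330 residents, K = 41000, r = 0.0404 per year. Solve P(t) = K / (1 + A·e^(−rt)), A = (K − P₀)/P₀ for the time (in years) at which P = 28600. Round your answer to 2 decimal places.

t ≈ 67.74 years

A = (41000 − 5330)/5330 = 6.69231
28600 = 41000/(1 + 6.69231·e^(−0.0404t)) → 1 + 6.69231·e^(−0.0404t) = 1.43357
e^(−0.0404t) = 0.064786 → t = ln(15.43548)/0.0404 = 2.73667/0.0404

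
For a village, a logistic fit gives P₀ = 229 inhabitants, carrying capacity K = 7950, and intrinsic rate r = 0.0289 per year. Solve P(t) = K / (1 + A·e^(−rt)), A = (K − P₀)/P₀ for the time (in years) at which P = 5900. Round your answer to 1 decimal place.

t ≈ 158.3 years

A = (7950 − 229)/229 = 33.71616
5900 = 7950/(1 + 33.71616·e^(−0.0289t)) → 1 + 33.71616·e^(−0.0289t) = 1.34746
e^(−0.0289t) = 0.010305 → t = ln(97.03675)/0.0289 = 4.57509/0.0289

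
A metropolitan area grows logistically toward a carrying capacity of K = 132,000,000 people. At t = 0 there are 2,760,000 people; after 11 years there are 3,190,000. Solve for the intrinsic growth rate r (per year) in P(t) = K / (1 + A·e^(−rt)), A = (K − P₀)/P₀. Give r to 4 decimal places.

r ≈ 0.0135 per year

A = (132000000 − 2760000)/2760000 = 46.82609
3190000 = 132000000/(1 + 46.82609·e^(−r·11)) → e^(−11r) = (41.37931 − 1)/46.82609 = 0.862325
r = −ln(0.862325)/11 = 0.14812/11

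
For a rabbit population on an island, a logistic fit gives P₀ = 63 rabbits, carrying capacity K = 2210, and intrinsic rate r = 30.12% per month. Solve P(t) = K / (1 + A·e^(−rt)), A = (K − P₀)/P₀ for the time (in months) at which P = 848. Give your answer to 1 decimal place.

t ≈ 10.1 months

A = (2210 − 63)/63 = 34.07937
848 = 2210/(1 + 34.07937·e^(−0.3012t)) → 1 + 34.07937·e^(−0.3012t) = 2.60613
e^(−0.3012t) = 0.047129 → t = ln(21.21828)/0.3012 = 3.05486/0.3012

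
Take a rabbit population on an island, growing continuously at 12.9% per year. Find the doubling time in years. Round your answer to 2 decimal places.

doubling time ≈ 5.37 years

doubling time = ln(2) / |r| = 0.69315 / 0.129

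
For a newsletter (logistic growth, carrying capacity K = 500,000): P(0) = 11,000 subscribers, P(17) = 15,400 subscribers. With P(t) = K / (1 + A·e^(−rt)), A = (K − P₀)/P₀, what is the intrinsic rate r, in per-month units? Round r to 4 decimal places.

r ≈ 0.0203 per month

A = (500000 − 11000)/11000 = 44.45455
15400 = 500000/(1 + 44.45455·e^(−r·17)) → e^(−17r) = (32.46753 − 1)/44.45455 = 0.707859
r = −ln(0.707859)/17 = 0.34551/17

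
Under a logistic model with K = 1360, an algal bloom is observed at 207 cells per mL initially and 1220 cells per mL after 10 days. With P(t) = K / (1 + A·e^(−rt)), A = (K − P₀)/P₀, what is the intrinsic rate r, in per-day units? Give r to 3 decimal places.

A = (1360 − 207)/207 = 5.57005
1220 = 1360/(1 + 5.57005·e^(−r·10)) → e^(−10r) = (1.11475 − 1)/5.57005 = 0.020602
r = −ln(0.020602)/10 = 3.88237/10

r ≈ 0.388 per day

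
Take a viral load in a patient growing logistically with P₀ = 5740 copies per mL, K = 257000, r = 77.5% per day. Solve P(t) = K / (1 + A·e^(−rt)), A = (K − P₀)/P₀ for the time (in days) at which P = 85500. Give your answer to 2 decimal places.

A = (257000 − 5740)/5740 = 43.77352
85500 = 257000/(1 + 43.77352·e^(−0.775t)) → 1 + 43.77352·e^(−0.775t) = 3.00585
e^(−0.775t) = 0.045823 → t = ln(21.82295)/0.775 = 3.08296/0.775

t ≈ 3.98 days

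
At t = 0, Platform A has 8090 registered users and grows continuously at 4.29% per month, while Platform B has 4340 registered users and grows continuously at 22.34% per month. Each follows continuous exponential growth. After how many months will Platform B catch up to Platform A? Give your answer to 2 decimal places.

t ≈ 3.45 months

8090·e^(0.0429t) = 4340·e^(0.2234t)
8090/4340 = e^((0.2234 − 0.0429)t) → ln(1.86406) = 0.1805·t
t = 0.62275 / 0.1805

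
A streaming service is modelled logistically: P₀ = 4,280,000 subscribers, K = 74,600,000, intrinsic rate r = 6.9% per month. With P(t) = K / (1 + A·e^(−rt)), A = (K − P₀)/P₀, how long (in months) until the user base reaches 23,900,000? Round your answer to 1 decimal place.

t ≈ 29.7 months

A = (74600000 − 4280000)/4280000 = 16.42991
23900000 = 74600000/(1 + 16.42991·e^(−0.069t)) → 1 + 16.42991·e^(−0.069t) = 3.12134
e^(−0.069t) = 0.129114 → t = ln(7.74506)/0.069 = 2.04706/0.069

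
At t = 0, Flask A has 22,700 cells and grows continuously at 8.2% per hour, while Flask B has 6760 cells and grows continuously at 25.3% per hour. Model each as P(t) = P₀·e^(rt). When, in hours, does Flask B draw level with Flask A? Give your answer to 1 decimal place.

22700·e^(0.082t) = 6760·e^(0.253t)
22700/6760 = e^((0.253 − 0.082)t) → ln(3.35799) = 0.171·t
t = 1.21134 / 0.171

t ≈ 7.1 hours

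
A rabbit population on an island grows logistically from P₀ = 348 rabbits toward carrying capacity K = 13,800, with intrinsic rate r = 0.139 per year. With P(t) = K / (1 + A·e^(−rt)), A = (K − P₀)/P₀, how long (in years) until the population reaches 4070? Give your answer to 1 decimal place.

A = (13800 − 348)/348 = 38.65517
4070 = 13800/(1 + 38.65517·e^(−0.139t)) → 1 + 38.65517·e^(−0.139t) = 3.39066
e^(−0.139t) = 0.061846 → t = ln(16.16922)/0.139 = 2.78311/0.139

t ≈ 20.0 years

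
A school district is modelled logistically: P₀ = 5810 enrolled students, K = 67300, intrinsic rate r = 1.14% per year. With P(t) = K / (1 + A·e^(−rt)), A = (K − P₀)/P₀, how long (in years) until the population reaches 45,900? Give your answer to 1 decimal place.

t ≈ 273.9 years

A = (67300 − 5810)/5810 = 10.58348
45900 = 67300/(1 + 10.58348·e^(−0.0114t)) → 1 + 10.58348·e^(−0.0114t) = 1.46623
e^(−0.0114t) = 0.044053 → t = ln(22.70007)/0.0114 = 3.12237/0.0114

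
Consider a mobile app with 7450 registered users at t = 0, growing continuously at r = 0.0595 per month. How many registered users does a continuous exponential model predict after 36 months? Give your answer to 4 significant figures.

P(36) = 7450 · e^(0.0595·36) = 7450 · e^(2.142)
= 7450 · 8.51645 ≈ 63447.58

≈ 63,450 registered users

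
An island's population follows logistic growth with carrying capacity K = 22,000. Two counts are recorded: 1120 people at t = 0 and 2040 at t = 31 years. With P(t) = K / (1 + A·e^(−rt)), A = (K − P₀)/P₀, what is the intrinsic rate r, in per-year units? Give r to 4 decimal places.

r ≈ 0.0208 per year

A = (22000 − 1120)/1120 = 18.64286
2040 = 22000/(1 + 18.64286·e^(−r·31)) → e^(−31r) = (10.78431 − 1)/18.64286 = 0.524829
r = −ln(0.524829)/31 = 0.64468/31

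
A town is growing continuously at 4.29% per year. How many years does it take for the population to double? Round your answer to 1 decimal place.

doubling time ≈ 16.2 years

doubling time = ln(2) / |r| = 0.69315 / 0.0429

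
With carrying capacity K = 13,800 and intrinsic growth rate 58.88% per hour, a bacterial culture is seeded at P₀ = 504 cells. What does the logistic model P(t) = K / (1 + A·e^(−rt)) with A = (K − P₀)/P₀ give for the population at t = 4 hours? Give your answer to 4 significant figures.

A = (13800 − 504)/504 = 26.38095
P(4) = 13800 / (1 + 26.38095·e^(−0.5888·4)) = 13800 / (1 + 26.38095·0.094875)
= 13800 / 3.50288 ≈ 3939.61

≈ 3,940 cells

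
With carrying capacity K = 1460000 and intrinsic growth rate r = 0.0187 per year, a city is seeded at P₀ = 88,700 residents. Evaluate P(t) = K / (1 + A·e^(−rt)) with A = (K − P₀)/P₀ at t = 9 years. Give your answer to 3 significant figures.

A = (1460000 − 88700)/88700 = 15.45998
P(9) = 1460000 / (1 + 15.45998·e^(−0.0187·9)) = 1460000 / (1 + 15.45998·0.8451)
= 1460000 / 14.06523 ≈ 103802.06

≈ 104,000 residents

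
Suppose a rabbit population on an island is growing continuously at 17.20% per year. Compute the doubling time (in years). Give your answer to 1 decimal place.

doubling time ≈ 4.0 years

doubling time = ln(2) / |r| = 0.69315 / 0.172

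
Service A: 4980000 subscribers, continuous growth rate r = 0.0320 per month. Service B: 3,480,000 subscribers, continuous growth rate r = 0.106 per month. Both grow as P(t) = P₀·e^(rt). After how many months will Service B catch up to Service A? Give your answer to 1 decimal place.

4980000·e^(0.032t) = 3480000·e^(0.106t)
4980000/3480000 = e^((0.106 − 0.032)t) → ln(1.43103) = 0.074·t
t = 0.3584 / 0.074

t ≈ 4.8 months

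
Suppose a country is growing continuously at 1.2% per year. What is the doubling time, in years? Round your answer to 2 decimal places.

doubling time = ln(2) / |r| = 0.69315 / 0.012

doubling time ≈ 57.76 years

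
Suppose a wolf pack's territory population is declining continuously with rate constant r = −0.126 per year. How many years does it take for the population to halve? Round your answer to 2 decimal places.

half-life ≈ 5.50 years

half-life = ln(2) / |r| = 0.69315 / 0.126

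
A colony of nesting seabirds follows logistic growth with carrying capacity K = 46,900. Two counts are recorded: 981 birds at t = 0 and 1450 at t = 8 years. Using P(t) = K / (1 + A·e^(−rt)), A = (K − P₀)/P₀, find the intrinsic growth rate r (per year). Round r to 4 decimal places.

r ≈ 0.0501 per year

A = (46900 − 981)/981 = 46.80836
1450 = 46900/(1 + 46.80836·e^(−r·8)) → e^(−8r) = (32.34483 − 1)/46.80836 = 0.669642
r = −ln(0.669642)/8 = 0.40101/8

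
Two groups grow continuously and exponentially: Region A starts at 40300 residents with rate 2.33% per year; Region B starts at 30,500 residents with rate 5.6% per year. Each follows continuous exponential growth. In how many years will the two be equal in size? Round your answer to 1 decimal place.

t ≈ 8.5 years

40300·e^(0.0233t) = 30500·e^(0.056t)
40300/30500 = e^((0.056 − 0.0233)t) → ln(1.32131) = 0.0327·t
t = 0.27862 / 0.0327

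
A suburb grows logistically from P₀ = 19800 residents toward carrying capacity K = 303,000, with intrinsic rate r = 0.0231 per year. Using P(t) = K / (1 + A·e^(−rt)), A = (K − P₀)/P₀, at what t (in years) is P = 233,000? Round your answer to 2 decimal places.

t ≈ 167.23 years

A = (303000 − 19800)/19800 = 14.30303
233000 = 303000/(1 + 14.30303·e^(−0.0231t)) → 1 + 14.30303·e^(−0.0231t) = 1.30043
e^(−0.0231t) = 0.021005 → t = ln(47.60866)/0.0231 = 3.86301/0.0231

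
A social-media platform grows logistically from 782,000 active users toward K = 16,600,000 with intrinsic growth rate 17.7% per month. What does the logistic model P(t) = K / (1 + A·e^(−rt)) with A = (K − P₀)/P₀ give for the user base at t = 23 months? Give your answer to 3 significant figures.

A = (16600000 − 782000)/782000 = 20.22762
P(23) = 16600000 / (1 + 20.22762·e^(−0.177·23)) = 16600000 / (1 + 20.22762·0.01706)
= 16600000 / 1.34509 ≈ 12341184.49

≈ 12,300,000 active users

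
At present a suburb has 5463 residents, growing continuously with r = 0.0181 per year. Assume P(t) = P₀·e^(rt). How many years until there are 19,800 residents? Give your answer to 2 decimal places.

19800 = 5463 · e^(0.0181·t)
t = ln(19800/5463) / 0.0181 = ln(3.62438) / 0.0181 = 1.28768 / 0.0181

t ≈ 71.14 years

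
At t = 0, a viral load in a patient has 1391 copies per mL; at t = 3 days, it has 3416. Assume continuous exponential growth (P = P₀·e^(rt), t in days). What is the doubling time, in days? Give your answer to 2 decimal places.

r = ln(3416/1391) / 3 = ln(2.45579) / 3 ≈ 0.299482 per day
doubling time = ln 2 / |r| = 0.69315 / 0.299482

doubling time ≈ 2.31 days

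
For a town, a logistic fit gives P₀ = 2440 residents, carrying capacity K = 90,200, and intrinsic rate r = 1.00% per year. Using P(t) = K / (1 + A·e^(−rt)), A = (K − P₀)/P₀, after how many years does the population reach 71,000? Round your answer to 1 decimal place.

A = (90200 − 2440)/2440 = 35.96721
71000 = 90200/(1 + 35.96721·e^(−0.01t)) → 1 + 35.96721·e^(−0.01t) = 1.27042
e^(−0.01t) = 0.007519 → t = ln(133.00376)/0.01 = 4.89038/0.01

t ≈ 489.0 years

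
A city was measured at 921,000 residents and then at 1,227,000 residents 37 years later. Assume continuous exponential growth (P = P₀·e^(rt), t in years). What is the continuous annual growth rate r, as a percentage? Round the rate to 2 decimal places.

1227000 = 921000 · e^(r·37)
e^(37r) = 1227000/921000 = 1.33225
r = ln(1.33225) / 37 = 0.28687 / 37

r ≈ 0.78% per year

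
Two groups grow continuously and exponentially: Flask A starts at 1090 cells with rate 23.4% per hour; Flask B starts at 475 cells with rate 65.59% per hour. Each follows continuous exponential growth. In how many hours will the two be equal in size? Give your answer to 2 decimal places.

t ≈ 1.97 hours

1090·e^(0.234t) = 475·e^(0.6559t)
1090/475 = e^((0.6559 − 0.234)t) → ln(2.29474) = 0.4219·t
t = 0.83062 / 0.4219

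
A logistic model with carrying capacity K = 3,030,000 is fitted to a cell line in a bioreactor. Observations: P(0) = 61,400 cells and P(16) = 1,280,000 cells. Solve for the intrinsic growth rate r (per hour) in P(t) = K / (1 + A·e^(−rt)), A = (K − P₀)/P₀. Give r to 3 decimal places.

A = (3030000 − 61400)/61400 = 48.34853
1280000 = 3030000/(1 + 48.34853·e^(−r·16)) → e^(−16r) = (2.36719 − 1)/48.34853 = 0.028278
r = −ln(0.028278)/16 = 3.56568/16

r ≈ 0.223 per hour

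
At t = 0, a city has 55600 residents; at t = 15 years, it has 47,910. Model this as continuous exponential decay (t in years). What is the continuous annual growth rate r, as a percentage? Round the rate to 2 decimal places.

47910 = 55600 · e^(r·15)
e^(15r) = 47910/55600 = 0.86169
r = ln(0.86169) / 15 = -0.14886 / 15

r ≈ -0.99% per year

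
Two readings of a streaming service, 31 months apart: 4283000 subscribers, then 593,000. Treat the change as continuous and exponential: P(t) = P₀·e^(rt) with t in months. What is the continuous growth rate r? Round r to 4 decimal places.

r ≈ -0.0638 per month

593000 = 4283000 · e^(r·31)
e^(31r) = 593000/4283000 = 0.13845
r = ln(0.13845) / 31 = -1.97721 / 31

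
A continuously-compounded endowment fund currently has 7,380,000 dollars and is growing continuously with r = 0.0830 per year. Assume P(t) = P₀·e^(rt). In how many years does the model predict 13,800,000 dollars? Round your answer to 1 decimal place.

13800000 = 7380000 · e^(0.083·t)
t = ln(13800000/7380000) / 0.083 = ln(1.86992) / 0.083 = 0.62589 / 0.083

t ≈ 7.5 years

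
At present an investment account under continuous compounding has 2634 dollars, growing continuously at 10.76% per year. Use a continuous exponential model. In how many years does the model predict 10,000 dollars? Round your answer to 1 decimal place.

t ≈ 12.4 years

10000 = 2634 · e^(0.1076·t)
t = ln(10000/2634) / 0.1076 = ln(3.79651) / 0.1076 = 1.33408 / 0.1076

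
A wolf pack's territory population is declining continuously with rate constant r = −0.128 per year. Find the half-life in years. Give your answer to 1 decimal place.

half-life = ln(2) / |r| = 0.69315 / 0.128

half-life ≈ 5.4 years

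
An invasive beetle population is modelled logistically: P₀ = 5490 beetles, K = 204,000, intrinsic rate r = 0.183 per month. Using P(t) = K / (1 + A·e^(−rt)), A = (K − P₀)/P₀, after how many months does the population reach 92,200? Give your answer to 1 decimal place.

A = (204000 − 5490)/5490 = 36.15847
92200 = 204000/(1 + 36.15847·e^(−0.183t)) → 1 + 36.15847·e^(−0.183t) = 2.21258
e^(−0.183t) = 0.033535 → t = ln(29.81942)/0.183 = 3.39516/0.183

t ≈ 18.6 months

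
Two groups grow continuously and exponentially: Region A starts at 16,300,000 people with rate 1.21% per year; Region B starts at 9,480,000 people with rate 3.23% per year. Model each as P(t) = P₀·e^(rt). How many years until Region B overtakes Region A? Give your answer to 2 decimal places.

t ≈ 26.83 years

16300000·e^(0.0121t) = 9480000·e^(0.0323t)
16300000/9480000 = e^((0.0323 − 0.0121)t) → ln(1.71941) = 0.0202·t
t = 0.54198 / 0.0202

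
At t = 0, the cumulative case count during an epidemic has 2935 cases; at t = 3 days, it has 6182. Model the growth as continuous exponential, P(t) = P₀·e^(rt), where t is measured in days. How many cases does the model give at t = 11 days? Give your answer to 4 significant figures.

r = ln(6182/2935) / 3 ≈ 0.248311 per day
P(11) = 2935 · e^(0.248311·11) = 2935 · 15.35477 ≈ 45066.25

≈ 45,070 cases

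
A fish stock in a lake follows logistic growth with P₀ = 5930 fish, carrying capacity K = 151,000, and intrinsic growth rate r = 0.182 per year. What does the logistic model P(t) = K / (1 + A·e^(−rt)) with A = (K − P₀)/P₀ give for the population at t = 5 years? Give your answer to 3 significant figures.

A = (151000 − 5930)/5930 = 24.46374
P(5) = 151000 / (1 + 24.46374·e^(−0.182·5)) = 151000 / (1 + 24.46374·0.402524)
= 151000 / 10.84725 ≈ 13920.58

≈ 13,900 fish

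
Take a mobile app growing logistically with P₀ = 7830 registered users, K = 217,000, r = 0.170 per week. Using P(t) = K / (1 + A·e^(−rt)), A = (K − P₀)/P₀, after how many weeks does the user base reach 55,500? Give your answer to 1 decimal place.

A = (217000 − 7830)/7830 = 26.71392
55500 = 217000/(1 + 26.71392·e^(−0.17t)) → 1 + 26.71392·e^(−0.17t) = 3.90991
e^(−0.17t) = 0.108929 → t = ln(9.18033)/0.17 = 2.21706/0.17

t ≈ 13.0 weeks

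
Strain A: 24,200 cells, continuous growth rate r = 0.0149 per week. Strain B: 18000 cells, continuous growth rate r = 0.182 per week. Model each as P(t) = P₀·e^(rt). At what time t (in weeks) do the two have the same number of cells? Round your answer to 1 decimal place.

24200·e^(0.0149t) = 18000·e^(0.182t)
24200/18000 = e^((0.182 − 0.0149)t) → ln(1.34444) = 0.1671·t
t = 0.29598 / 0.1671

t ≈ 1.8 weeks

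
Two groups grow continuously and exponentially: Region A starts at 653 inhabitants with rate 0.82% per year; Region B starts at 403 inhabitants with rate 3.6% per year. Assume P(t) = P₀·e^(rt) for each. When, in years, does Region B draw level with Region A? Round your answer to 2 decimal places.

t ≈ 17.36 years

653·e^(0.0082t) = 403·e^(0.036t)
653/403 = e^((0.036 − 0.0082)t) → ln(1.62035) = 0.0278·t
t = 0.48264 / 0.0278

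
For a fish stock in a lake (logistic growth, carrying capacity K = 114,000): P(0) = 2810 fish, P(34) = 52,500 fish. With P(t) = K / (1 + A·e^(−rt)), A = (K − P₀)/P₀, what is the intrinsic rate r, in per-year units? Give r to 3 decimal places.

A = (114000 − 2810)/2810 = 39.5694
52500 = 114000/(1 + 39.5694·e^(−r·34)) → e^(−34r) = (2.17143 − 1)/39.5694 = 0.029604
r = −ln(0.029604)/34 = 3.51983/34

r ≈ 0.104 per year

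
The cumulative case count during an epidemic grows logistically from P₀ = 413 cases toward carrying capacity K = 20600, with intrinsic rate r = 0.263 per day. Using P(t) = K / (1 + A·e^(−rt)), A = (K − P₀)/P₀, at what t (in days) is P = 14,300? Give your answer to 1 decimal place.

A = (20600 − 413)/413 = 48.87893
14300 = 20600/(1 + 48.87893·e^(−0.263t)) → 1 + 48.87893·e^(−0.263t) = 1.44056
e^(−0.263t) = 0.009013 → t = ln(110.94742)/0.263 = 4.70906/0.263

t ≈ 17.9 days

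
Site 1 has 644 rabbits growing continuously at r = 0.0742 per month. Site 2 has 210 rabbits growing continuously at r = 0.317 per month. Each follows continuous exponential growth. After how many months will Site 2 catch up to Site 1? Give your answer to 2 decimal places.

644·e^(0.0742t) = 210·e^(0.317t)
644/210 = e^((0.317 − 0.0742)t) → ln(3.06667) = 0.2428·t
t = 1.12059 / 0.2428

t ≈ 4.62 months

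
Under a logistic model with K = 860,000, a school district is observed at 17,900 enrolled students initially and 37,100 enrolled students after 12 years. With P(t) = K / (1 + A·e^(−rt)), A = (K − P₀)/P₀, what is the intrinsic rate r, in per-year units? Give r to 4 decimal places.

r ≈ 0.0627 per year

A = (860000 − 17900)/17900 = 47.04469
37100 = 860000/(1 + 47.04469·e^(−r·12)) → e^(−12r) = (23.18059 − 1)/47.04469 = 0.471479
r = −ln(0.471479)/12 = 0.75188/12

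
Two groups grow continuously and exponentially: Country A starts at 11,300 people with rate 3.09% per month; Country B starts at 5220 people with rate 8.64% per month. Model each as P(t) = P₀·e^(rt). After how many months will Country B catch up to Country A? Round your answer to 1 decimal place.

11300·e^(0.0309t) = 5220·e^(0.0864t)
11300/5220 = e^((0.0864 − 0.0309)t) → ln(2.16475) = 0.0555·t
t = 0.77231 / 0.0555

t ≈ 13.9 months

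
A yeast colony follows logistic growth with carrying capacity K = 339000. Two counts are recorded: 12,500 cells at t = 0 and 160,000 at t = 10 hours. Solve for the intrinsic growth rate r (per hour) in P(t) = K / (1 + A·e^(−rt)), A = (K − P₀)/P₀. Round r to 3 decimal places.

A = (339000 − 12500)/12500 = 26.12
160000 = 339000/(1 + 26.12·e^(−r·10)) → e^(−10r) = (2.11875 − 1)/26.12 = 0.042831
r = −ln(0.042831)/10 = 3.15049/10

r ≈ 0.315 per hour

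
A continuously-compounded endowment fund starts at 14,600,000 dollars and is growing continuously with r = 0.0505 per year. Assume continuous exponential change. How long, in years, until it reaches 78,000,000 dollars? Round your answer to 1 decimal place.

t ≈ 33.2 years

78000000 = 14600000 · e^(0.0505·t)
t = ln(78000000/14600000) / 0.0505 = ln(5.34247) / 0.0505 = 1.67569 / 0.0505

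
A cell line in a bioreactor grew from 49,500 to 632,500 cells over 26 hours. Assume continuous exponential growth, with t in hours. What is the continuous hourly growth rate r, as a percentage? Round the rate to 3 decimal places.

r ≈ 9.799% per hour

632500 = 49500 · e^(r·26)
e^(26r) = 632500/49500 = 12.77778
r = ln(12.77778) / 26 = 2.54771 / 26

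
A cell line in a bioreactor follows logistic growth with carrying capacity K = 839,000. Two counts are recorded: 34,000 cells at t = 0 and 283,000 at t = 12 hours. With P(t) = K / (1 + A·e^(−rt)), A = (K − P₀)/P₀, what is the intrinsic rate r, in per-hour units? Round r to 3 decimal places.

r ≈ 0.207 per hour

A = (839000 − 34000)/34000 = 23.67647
283000 = 839000/(1 + 23.67647·e^(−r·12)) → e^(−12r) = (2.96466 − 1)/23.67647 = 0.08298
r = −ln(0.08298)/12 = 2.48916/12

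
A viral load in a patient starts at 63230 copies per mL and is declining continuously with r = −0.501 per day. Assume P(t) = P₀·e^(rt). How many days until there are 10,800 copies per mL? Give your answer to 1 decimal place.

t ≈ 3.5 days

10800 = 63230 · e^(-0.501·t)
t = ln(10800/63230) / -0.501 = ln(0.1708) / -0.501 = -1.76723 / -0.501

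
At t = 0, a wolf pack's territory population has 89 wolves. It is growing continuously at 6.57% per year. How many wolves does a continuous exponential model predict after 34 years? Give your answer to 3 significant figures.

P(34) = 89 · e^(0.0657·34) = 89 · e^(2.2338)
= 89 · 9.33527 ≈ 830.84

≈ 831 wolves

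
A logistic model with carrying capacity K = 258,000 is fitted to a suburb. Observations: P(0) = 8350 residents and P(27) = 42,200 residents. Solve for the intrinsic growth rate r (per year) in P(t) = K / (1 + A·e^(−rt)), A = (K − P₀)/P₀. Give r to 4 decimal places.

r ≈ 0.0654 per year

A = (258000 − 8350)/8350 = 29.8982
42200 = 258000/(1 + 29.8982·e^(−r·27)) → e^(−27r) = (6.11374 − 1)/29.8982 = 0.171039
r = −ln(0.171039)/27 = 1.76587/27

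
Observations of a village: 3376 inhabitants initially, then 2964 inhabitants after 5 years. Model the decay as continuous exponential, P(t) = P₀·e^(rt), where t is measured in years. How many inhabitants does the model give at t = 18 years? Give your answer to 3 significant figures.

≈ 2,110 inhabitants

r = ln(2964/3376) / 5 ≈ -0.02603 per year
P(18) = 3376 · e^(-0.02603·18) = 3376 · 0.62591 ≈ 2113.08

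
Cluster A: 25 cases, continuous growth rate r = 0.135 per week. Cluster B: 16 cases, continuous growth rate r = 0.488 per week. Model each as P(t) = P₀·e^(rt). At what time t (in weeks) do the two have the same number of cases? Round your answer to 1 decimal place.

25·e^(0.135t) = 16·e^(0.488t)
25/16 = e^((0.488 − 0.135)t) → ln(1.5625) = 0.353·t
t = 0.44629 / 0.353

t ≈ 1.3 weeks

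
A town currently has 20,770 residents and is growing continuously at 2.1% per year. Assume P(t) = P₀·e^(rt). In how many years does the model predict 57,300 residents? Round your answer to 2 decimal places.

t ≈ 48.32 years

57300 = 20770 · e^(0.021·t)
t = ln(57300/20770) / 0.021 = ln(2.75879) / 0.021 = 1.01479 / 0.021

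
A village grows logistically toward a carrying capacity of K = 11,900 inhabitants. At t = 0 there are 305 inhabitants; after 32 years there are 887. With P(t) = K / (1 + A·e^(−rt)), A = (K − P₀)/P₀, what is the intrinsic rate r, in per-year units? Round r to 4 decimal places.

r ≈ 0.0350 per year

A = (11900 − 305)/305 = 38.01639
887 = 11900/(1 + 38.01639·e^(−r·32)) → e^(−32r) = (13.41601 − 1)/38.01639 = 0.326596
r = −ln(0.326596)/32 = 1.11903/32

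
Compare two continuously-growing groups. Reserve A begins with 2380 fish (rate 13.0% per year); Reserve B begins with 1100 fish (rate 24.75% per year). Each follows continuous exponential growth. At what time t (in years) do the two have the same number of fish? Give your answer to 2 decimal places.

2380·e^(0.13t) = 1100·e^(0.2475t)
2380/1100 = e^((0.2475 − 0.13)t) → ln(2.16364) = 0.1175·t
t = 0.77179 / 0.1175

t ≈ 6.57 years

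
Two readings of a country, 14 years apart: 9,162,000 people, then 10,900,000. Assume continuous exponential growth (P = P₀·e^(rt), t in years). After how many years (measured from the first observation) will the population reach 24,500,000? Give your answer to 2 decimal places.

r = ln(10900000/9162000) / 14 ≈ 0.012407 per year
t = ln(24500000/9162000) / r = 0.98361 / 0.012407 ≈ 79.278

t ≈ 79.28 years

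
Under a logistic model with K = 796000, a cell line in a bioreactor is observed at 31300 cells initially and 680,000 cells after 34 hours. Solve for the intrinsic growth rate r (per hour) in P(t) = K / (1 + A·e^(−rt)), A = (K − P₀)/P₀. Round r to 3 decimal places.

r ≈ 0.146 per hour

A = (796000 − 31300)/31300 = 24.43131
680000 = 796000/(1 + 24.43131·e^(−r·34)) → e^(−34r) = (1.17059 − 1)/24.43131 = 0.006982
r = −ln(0.006982)/34 = 4.96437/34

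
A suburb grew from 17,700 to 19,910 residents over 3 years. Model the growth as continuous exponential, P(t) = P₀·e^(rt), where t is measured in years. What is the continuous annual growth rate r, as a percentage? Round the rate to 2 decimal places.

r ≈ 3.92% per year

19910 = 17700 · e^(r·3)
e^(3r) = 19910/17700 = 1.12486
r = ln(1.12486) / 3 = 0.11766 / 3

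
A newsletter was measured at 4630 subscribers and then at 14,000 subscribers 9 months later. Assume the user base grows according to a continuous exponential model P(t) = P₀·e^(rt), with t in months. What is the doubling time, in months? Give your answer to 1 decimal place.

r = ln(14000/4630) / 9 = ln(3.02376) / 9 ≈ 0.122944 per month
doubling time = ln 2 / |r| = 0.69315 / 0.122944

doubling time ≈ 5.6 months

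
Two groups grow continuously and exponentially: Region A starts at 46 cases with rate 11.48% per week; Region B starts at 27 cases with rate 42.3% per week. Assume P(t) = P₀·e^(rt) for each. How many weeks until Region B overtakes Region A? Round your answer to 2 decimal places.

t ≈ 1.73 weeks

46·e^(0.1148t) = 27·e^(0.423t)
46/27 = e^((0.423 − 0.1148)t) → ln(1.7037) = 0.3082·t
t = 0.5328 / 0.3082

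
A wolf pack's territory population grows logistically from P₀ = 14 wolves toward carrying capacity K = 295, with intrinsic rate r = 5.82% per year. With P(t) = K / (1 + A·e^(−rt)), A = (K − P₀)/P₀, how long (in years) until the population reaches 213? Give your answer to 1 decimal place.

t ≈ 67.9 years

A = (295 − 14)/14 = 20.07143
213 = 295/(1 + 20.07143·e^(−0.0582t)) → 1 + 20.07143·e^(−0.0582t) = 1.38498
e^(−0.0582t) = 0.01918 → t = ln(52.13676)/0.0582 = 3.95387/0.0582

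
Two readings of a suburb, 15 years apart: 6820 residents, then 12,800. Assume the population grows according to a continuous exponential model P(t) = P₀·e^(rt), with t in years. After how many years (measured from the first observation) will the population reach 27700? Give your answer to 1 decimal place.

t ≈ 33.4 years

r = ln(12800/6820) / 15 ≈ 0.041972 per year
t = ln(27700/6820) / r = 1.40157 / 0.041972 ≈ 33.393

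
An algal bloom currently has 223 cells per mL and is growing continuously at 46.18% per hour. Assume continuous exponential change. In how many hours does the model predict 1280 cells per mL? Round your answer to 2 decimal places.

t ≈ 3.78 hours

1280 = 223 · e^(0.4618·t)
t = ln(1280/223) / 0.4618 = ln(5.73991) / 0.4618 = 1.74744 / 0.4618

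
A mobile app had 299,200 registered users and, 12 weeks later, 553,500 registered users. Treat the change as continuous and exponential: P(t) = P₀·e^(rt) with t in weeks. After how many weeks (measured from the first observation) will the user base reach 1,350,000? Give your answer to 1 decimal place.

t ≈ 29.4 weeks

r = ln(553500/299200) / 12 ≈ 0.051262 per week
t = ln(1350000/299200) / r = 1.50675 / 0.051262 ≈ 29.393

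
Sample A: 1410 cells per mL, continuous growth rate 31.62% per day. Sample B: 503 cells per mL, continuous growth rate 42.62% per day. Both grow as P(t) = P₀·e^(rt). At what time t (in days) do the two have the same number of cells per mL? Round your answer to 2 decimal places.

1410·e^(0.3162t) = 503·e^(0.4262t)
1410/503 = e^((0.4262 − 0.3162)t) → ln(2.80318) = 0.11·t
t = 1.03075 / 0.11

t ≈ 9.37 days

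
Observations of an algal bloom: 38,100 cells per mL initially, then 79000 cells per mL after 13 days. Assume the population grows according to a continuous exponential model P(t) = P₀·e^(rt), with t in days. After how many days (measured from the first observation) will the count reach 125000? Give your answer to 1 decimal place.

r = ln(79000/38100) / 13 ≈ 0.056095 per day
t = ln(125000/38100) / r = 1.1881 / 0.056095 ≈ 21.18

t ≈ 21.2 days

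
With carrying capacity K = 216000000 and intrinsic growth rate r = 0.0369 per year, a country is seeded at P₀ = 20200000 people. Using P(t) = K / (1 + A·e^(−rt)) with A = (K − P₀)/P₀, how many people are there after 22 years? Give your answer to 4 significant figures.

≈ 40,720,000 people

A = (216000000 − 20200000)/20200000 = 9.69307
P(22) = 216000000 / (1 + 9.69307·e^(−0.0369·22)) = 216000000 / (1 + 9.69307·0.444058)
= 216000000 / 5.30429 ≈ 40721790.9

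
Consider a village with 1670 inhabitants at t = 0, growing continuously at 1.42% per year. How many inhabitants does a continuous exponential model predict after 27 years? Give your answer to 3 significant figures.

P(27) = 1670 · e^(0.0142·27) = 1670 · e^(0.3834)
= 1670 · 1.46726 ≈ 2450.33

≈ 2,450 inhabitants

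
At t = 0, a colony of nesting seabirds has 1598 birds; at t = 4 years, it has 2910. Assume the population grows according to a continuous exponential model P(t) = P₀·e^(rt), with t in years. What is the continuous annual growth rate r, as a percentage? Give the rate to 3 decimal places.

2910 = 1598 · e^(r·4)
e^(4r) = 2910/1598 = 1.82103
r = ln(1.82103) / 4 = 0.5994 / 4

r ≈ 14.985% per year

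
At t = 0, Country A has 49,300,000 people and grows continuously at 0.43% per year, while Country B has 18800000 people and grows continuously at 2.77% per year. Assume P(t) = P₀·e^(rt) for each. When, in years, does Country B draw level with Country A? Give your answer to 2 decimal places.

49300000·e^(0.0043t) = 18800000·e^(0.0277t)
49300000/18800000 = e^((0.0277 − 0.0043)t) → ln(2.62234) = 0.0234·t
t = 0.96407 / 0.0234

t ≈ 41.20 years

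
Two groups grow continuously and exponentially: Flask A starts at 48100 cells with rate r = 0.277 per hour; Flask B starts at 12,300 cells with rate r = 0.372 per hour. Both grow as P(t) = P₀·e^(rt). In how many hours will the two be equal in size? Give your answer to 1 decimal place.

t ≈ 14.4 hours

48100·e^(0.277t) = 12300·e^(0.372t)
48100/12300 = e^((0.372 − 0.277)t) → ln(3.91057) = 0.095·t
t = 1.36368 / 0.095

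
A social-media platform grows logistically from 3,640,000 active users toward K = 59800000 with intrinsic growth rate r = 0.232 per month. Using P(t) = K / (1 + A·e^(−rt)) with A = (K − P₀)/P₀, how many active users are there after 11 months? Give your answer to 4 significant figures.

A = (59800000 − 3640000)/3640000 = 15.42857
P(11) = 59800000 / (1 + 15.42857·e^(−0.232·11)) = 59800000 / (1 + 15.42857·0.077926)
= 59800000 / 2.20228 ≈ 27153657.47

≈ 27,150,000 active users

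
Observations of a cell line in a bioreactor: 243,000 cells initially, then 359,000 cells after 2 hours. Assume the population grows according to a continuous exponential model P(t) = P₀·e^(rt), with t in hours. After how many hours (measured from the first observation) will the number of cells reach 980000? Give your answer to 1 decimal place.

t ≈ 7.1 hours

r = ln(359000/243000) / 2 ≈ 0.19513 per hour
t = ln(980000/243000) / r = 1.39449 / 0.19513 ≈ 7.146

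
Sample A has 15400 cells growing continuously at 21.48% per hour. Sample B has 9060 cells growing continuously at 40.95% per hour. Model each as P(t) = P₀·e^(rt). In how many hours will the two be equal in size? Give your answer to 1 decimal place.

15400·e^(0.2148t) = 9060·e^(0.4095t)
15400/9060 = e^((0.4095 − 0.2148)t) → ln(1.69978) = 0.1947·t
t = 0.5305 / 0.1947

t ≈ 2.7 hours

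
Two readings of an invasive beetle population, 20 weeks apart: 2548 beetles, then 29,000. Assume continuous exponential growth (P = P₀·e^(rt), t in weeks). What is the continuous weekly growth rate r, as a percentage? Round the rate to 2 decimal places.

r ≈ 12.16% per week

29000 = 2548 · e^(r·20)
e^(20r) = 29000/2548 = 11.38148
r = ln(11.38148) / 20 = 2.43199 / 20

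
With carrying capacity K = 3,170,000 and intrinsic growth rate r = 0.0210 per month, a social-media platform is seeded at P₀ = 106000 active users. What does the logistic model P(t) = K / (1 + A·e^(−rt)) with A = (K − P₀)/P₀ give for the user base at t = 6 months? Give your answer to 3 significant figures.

A = (3170000 − 106000)/106000 = 28.90566
P(6) = 3170000 / (1 + 28.90566·e^(−0.021·6)) = 3170000 / (1 + 28.90566·0.881615)
= 3170000 / 26.48366 ≈ 119696.45

≈ 120,000 active users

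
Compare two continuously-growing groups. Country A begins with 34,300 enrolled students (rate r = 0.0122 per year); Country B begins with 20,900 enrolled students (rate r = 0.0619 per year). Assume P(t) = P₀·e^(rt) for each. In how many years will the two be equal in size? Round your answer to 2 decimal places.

34300·e^(0.0122t) = 20900·e^(0.0619t)
34300/20900 = e^((0.0619 − 0.0122)t) → ln(1.64115) = 0.0497·t
t = 0.4954 / 0.0497

t ≈ 9.97 years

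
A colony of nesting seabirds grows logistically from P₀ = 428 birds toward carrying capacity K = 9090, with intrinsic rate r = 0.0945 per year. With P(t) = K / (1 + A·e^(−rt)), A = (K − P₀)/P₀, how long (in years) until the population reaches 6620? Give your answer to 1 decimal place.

t ≈ 42.3 years

A = (9090 − 428)/428 = 20.23832
6620 = 9090/(1 + 20.23832·e^(−0.0945t)) → 1 + 20.23832·e^(−0.0945t) = 1.37311
e^(−0.0945t) = 0.018436 → t = ln(54.24197)/0.0945 = 3.99345/0.0945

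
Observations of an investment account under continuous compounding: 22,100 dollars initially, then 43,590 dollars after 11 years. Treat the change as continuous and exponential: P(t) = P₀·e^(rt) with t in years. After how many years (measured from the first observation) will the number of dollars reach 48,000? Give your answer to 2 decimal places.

r = ln(43590/22100) / 11 ≈ 0.06175 per year
t = ln(48000/22100) / r = 0.77562 / 0.06175 ≈ 12.561

t ≈ 12.56 years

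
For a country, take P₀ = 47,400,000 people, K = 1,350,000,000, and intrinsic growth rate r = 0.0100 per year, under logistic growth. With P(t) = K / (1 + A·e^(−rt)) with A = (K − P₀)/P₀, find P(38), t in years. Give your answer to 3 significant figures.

≈ 68,200,000 people

A = (1350000000 − 47400000)/47400000 = 27.48101
P(38) = 1350000000 / (1 + 27.48101·e^(−0.01·38)) = 1350000000 / (1 + 27.48101·0.683861)
= 1350000000 / 19.7932 ≈ 68205228.27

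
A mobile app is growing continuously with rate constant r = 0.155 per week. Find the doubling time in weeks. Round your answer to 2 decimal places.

doubling time = ln(2) / |r| = 0.69315 / 0.155

doubling time ≈ 4.47 weeks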